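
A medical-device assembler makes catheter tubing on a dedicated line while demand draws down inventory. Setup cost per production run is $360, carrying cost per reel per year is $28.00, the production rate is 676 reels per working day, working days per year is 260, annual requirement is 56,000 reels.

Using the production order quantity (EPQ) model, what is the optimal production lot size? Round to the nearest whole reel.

Daily demand d = 56,000/260 = 215.385; p = 676; 1 − d/p = 0.68138
EPQ = √(2DS / (H(1 − d/p)))
    = √(2 × 56,000 × 360 / (28 × 0.68138)) ≈ 1,453.74

1,454 reels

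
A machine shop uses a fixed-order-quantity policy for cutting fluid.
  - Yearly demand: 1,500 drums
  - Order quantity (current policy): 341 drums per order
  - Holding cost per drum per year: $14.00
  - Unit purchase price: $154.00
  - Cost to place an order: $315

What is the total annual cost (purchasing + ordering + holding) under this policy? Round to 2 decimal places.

Annual ordering cost = (D/Q)·S = (1,500/341) × 315 = $1,385.63
Annual holding cost  = (Q/2)·H = (341/2) × 14 = $2,387.00
Purchase cost = D·C = 1,500 × 154 = $231,000.00
Total = $1,385.63 + $2,387.00 + $231,000.00 = $234,772.63

$234,772.63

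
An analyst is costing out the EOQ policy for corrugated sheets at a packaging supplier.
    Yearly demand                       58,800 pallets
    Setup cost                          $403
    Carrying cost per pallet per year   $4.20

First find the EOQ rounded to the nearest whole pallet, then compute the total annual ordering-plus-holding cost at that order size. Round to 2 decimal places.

$14,108.50

EOQ = √(2DS/H) = √(2 × 58,800 × 403 / 4.2)
    = √(11,284,000.00) ≈ 3,359.17 → Q = 3,359 pallets
Orders/yr = 58,800/3,359 = 17.505; ordering cost = 17.505 × $403 = $7,054.60
Average inventory = 3,359/2 = 1679.5; holding cost = 1679.5 × $4.2 = $7,053.90
Total = $7,054.60 + $7,053.90 = $14,108.50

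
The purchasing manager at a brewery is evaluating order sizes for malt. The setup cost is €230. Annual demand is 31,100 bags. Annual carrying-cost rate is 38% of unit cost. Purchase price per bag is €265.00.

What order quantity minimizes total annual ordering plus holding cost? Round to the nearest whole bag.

377 bags

Carrying cost H = €265 × 38% = €100.7000/bag/yr
Q* = √(2·D·S / H) = √(2·31,100·230 / 100.7) = √142,065.5 ≈ 376.92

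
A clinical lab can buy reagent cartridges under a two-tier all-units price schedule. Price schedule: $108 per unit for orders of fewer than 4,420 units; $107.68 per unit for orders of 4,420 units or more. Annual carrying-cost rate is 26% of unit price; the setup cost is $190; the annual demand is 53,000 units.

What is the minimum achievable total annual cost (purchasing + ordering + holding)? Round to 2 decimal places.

H₁ = 26%×$108 = $28.0800;  H₂ = 26%×$107.68 = $27.9968
EOQ₁ = √(2×53,000×190/28.0800) = 846.90  (< 4,420, feasible at tier 1)
EOQ₂ = √(2×53,000×190/27.9968) = 848.16  (< 4,420 → use Q = 4,420 at tier-2 price)
TC(tier 1 (EOQ₁), Q≈846.9) = $5,747,780.90
TC(tier 2, Q≈4,420.0) = $5,771,191.21
Minimum at tier 1 (EOQ₁): $5,747,780.90

$5,747,780.90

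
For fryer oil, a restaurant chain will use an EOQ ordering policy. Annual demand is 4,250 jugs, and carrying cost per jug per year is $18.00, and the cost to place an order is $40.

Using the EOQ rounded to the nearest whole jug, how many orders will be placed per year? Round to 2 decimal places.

2DS/H = 2·4,250·40/18 = 18,888.89
EOQ = √18,888.89 ≈ 137.44 → Q = 137
N = D/Q = 4,250/137 ≈ 31.022 orders/yr

31.02 orders per year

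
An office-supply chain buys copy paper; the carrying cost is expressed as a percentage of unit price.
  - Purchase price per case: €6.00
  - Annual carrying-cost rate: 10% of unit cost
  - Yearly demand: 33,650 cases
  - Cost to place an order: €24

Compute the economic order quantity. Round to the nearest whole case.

Carrying cost H = €6 × 10% = €0.6000/case/yr
Optimal lot size Q* = (2 × 33,650 × €24 / €0.6)^½ ≈ 1,640.73

1,641 cases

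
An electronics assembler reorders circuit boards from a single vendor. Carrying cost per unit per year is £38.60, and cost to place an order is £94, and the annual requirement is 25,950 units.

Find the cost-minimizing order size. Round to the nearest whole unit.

Optimal lot size Q* = (2 × 25,950 × £94 / £38.6)^½ ≈ 355.51

356 units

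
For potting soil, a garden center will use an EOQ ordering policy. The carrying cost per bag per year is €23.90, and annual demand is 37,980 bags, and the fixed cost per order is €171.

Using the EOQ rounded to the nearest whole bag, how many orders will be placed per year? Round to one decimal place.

51.5 orders per year

Q* = √(2·D·S / H) = √(2·37,980·171 / 23.9) = √543,479.5 ≈ 737.21 → Q = 737
Orders per year = D/Q = 37,980 / 737 = 51.533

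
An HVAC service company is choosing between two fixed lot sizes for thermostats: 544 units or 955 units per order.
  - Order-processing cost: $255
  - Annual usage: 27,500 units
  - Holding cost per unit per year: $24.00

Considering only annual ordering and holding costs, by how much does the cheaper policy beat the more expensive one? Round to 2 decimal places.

Annual cost at Q: ordering D·S/Q plus holding Q·H/2.
TC(544) = (27,500/544)×255 + (544/2)×24 = $19,418.62
TC(955) = (27,500/955)×255 + (955/2)×24 = $18,802.93
|ΔTC| = |$19,418.62 − $18,802.93| = $615.69

$615.69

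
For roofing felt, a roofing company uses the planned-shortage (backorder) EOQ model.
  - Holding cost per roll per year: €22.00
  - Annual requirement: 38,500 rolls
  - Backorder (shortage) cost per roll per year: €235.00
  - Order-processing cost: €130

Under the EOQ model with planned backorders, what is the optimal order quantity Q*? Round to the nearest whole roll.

Q* = √(2DS/H) · √((H + b)/b)
   = √(2 × 38,500 × 130 / 22) · √((22 + 235) / 235)
   = 674.537 × 1.0458 ≈ 705.40

705 rolls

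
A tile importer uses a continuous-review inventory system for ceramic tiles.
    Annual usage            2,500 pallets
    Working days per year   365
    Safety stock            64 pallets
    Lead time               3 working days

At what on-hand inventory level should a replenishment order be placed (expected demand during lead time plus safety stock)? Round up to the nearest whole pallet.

Daily demand d = 2,500 / 365 = 6.849 pallets/day
Demand during lead time = 6.849 × 3 = 20.55
Reorder point = 20.55 + 64 = 84.55 → round up

85 pallets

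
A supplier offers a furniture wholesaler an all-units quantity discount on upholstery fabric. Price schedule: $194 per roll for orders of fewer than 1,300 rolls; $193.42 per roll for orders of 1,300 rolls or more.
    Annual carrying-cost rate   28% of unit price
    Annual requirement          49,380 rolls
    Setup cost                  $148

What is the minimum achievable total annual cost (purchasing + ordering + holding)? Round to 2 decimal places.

$9,591,903.76

H₁ = 28%×$194 = $54.3200;  H₂ = 28%×$193.42 = $54.1576
EOQ₁ = √(2×49,380×148/54.3200) = 518.73  (< 1,300, feasible at tier 1)
EOQ₂ = √(2×49,380×148/54.1576) = 519.51  (< 1,300 → use Q = 1,300 at tier-2 price)
TC(tier 1 (EOQ₁), Q≈518.7) = $9,607,897.42
TC(tier 2, Q≈1,300.0) = $9,591,903.76
Minimum at tier 2: $9,591,903.76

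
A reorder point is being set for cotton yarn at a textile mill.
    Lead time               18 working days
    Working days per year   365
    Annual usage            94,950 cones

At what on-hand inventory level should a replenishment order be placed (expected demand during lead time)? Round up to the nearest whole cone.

4,683 cones

Daily demand d = 94,950 / 365 = 260.137 cones/day
Demand during lead time = 260.137 × 18 = 4,682.47
Reorder point = 4,682.47 → round up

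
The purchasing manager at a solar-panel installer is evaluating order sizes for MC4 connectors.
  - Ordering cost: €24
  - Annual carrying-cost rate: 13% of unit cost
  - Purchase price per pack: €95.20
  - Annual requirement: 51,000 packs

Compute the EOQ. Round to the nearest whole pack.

445 packs

Carrying cost H = €95.2 × 13% = €12.3760/pack/yr
EOQ = √(2DS/H) = √(2 × 51,000 × 24 / 12.376)
    = √(197,802.20) ≈ 444.75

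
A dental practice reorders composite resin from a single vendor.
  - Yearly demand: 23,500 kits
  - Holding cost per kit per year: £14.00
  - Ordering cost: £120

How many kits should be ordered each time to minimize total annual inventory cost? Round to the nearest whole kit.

635 kits

EOQ = √(2DS/H) = √(2 × 23,500 × 120 / 14)
    = √(402,857.14) ≈ 634.71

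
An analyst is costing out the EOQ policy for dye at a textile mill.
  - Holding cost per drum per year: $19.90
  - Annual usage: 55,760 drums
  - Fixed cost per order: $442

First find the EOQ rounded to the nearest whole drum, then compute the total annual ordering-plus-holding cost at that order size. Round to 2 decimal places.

$31,319.44

Q* = √(2·D·S / H) = √(2·55,760·442 / 19.9) = √2,476,976.9 ≈ 1,573.84 → Q = 1,574 drums
Annual ordering cost = (D/Q)·S = (55,760/1,574) × 442 = $15,658.14
Annual holding cost  = (Q/2)·H = (1,574/2) × 19.9 = $15,661.30
Total = $15,658.14 + $15,661.30 = $31,319.44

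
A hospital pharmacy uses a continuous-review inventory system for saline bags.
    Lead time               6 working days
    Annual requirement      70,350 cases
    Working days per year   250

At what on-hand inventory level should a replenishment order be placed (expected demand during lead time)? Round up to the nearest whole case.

Daily demand d = 70,350 / 250 = 281.400 cases/day
Demand during lead time = 281.400 × 6 = 1,688.40
Reorder point = 1,688.40 → round up

1,689 cases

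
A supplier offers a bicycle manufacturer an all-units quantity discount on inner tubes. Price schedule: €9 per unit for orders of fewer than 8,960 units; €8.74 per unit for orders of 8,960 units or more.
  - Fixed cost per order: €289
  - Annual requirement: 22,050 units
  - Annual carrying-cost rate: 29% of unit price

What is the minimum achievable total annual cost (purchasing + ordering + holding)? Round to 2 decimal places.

H₁ = 29%×€9 = €2.6100;  H₂ = 29%×€8.74 = €2.5346
EOQ₁ = √(2×22,050×289/2.6100) = 2,209.77  (< 8,960, feasible at tier 1)
EOQ₂ = √(2×22,050×289/2.5346) = 2,242.40  (< 8,960 → use Q = 8,960 at tier-2 price)
TC(tier 1 (EOQ₁), Q≈2,209.8) = €204,217.51
TC(tier 2, Q≈8,960.0) = €204,783.22
Minimum at tier 1 (EOQ₁): €204,217.51

€204,217.51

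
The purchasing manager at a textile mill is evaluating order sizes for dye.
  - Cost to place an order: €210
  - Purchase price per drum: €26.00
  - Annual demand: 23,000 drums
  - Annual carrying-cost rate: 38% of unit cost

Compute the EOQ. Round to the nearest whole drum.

Holding cost per drum per year: H = 38% × €26 = €9.8800
Q* = √(2·D·S / H) = √(2·23,000·210 / 9.88) = √977,732.8 ≈ 988.80

989 drums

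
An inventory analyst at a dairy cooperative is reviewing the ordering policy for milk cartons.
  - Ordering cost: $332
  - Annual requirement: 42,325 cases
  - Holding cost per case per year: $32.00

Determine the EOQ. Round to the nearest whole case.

937 cases

Q* = √(2·D·S / H) = √(2·42,325·332 / 32) = √878,243.8 ≈ 937.15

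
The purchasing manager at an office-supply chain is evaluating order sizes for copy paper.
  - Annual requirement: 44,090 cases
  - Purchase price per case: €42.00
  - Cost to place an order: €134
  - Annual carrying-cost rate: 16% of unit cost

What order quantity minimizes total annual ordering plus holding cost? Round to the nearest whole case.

1,326 cases

H = i·C = 0.16 × €42 = €6.7200 per case-year
Optimal lot size Q* = (2 × 44,090 × €134 / €6.72)^½ ≈ 1,326.03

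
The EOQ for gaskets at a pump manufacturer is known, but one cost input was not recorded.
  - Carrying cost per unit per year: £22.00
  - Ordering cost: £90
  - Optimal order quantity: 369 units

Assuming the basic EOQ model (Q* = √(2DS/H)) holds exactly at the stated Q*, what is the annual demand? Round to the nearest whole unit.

From Q* = √(2DS/H) ⇒ Q*² = 2DS/H.
D = Q²H / (2S) = 369² × 22 / (2 × 90) = 16,641.90

16,642 units per year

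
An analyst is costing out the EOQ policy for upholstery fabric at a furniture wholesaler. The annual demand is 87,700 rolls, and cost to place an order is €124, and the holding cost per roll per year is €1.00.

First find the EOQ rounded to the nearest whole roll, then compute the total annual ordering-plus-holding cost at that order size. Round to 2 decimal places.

Q* = √(2·D·S / H) = √(2·87,700·124 / 1) = √21,749,600.0 ≈ 4,663.65 → Q = 4,664 rolls
Orders/yr = 87,700/4,664 = 18.804; ordering cost = 18.804 × €124 = €2,331.65
Average inventory = 4,664/2 = 2332; holding cost = 2332 × €1 = €2,332.00
Total = €2,331.65 + €2,332.00 = €4,663.65

€4,663.65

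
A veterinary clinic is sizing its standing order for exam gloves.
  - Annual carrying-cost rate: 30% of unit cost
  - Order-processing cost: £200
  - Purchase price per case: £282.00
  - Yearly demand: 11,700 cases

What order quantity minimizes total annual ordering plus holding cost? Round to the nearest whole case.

Holding cost per case per year: H = 30% × £282 = £84.6000
2DS/H = 2·11,700·200/84.6 = 55,319.15
EOQ = √55,319.15 ≈ 235.20

235 cases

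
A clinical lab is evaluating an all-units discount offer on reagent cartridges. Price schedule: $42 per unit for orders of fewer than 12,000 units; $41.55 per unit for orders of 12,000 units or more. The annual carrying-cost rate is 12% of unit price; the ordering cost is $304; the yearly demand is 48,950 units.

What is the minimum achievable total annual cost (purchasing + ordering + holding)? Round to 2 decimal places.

H₁ = 12%×$42 = $5.0400;  H₂ = 12%×$41.55 = $4.9860
EOQ₁ = √(2×48,950×304/5.0400) = 2,430.04  (< 12,000, feasible at tier 1)
EOQ₂ = √(2×48,950×304/4.9860) = 2,443.16  (< 12,000 → use Q = 12,000 at tier-2 price)
TC(tier 1 (EOQ₁), Q≈2,430.0) = $2,068,147.39
TC(tier 2, Q≈12,000.0) = $2,065,028.57
Minimum at tier 2: $2,065,028.57

$2,065,028.57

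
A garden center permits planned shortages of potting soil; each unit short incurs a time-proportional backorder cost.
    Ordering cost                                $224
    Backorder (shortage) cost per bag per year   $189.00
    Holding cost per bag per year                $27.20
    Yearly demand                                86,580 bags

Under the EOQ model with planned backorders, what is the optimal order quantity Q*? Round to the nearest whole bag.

1,277 bags

Q* = √(2DS/H) · √((H + b)/b)
   = √(2 × 86,580 × 224 / 27.2) · √((27.2 + 189) / 189)
   = 1,194.162 × 1.0695 ≈ 1,277.20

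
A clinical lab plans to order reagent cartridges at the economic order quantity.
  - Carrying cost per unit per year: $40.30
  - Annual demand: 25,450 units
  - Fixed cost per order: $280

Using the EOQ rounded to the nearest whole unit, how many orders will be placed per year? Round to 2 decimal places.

2DS/H = 2·25,450·280/40.3 = 353,647.64
EOQ = √353,647.64 ≈ 594.68 → Q = 595
Orders per year = D/Q = 25,450 / 595 = 42.773

42.77 orders per year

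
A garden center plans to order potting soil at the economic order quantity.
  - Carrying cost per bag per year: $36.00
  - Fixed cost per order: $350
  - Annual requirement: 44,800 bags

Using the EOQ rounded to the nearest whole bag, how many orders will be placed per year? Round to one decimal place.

2DS/H = 2·44,800·350/36 = 871,111.11
EOQ = √871,111.11 ≈ 933.33 → Q = 933
Orders per year = D/Q = 44,800 / 933 = 48.017

48.0 orders per year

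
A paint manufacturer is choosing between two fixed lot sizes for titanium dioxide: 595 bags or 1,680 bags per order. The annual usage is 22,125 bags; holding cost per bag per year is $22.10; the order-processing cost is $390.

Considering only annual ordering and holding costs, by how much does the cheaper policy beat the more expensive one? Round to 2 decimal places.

For each Q, cost = (D/Q)·S + (Q/2)·H.
TC(595) = (22,125/595)×390 + (595/2)×22.1 = $21,076.85
TC(1,680) = (22,125/1,680)×390 + (1,680/2)×22.1 = $23,700.16
Cheaper: Q = 595.  Difference = $2,623.31

$2,623.31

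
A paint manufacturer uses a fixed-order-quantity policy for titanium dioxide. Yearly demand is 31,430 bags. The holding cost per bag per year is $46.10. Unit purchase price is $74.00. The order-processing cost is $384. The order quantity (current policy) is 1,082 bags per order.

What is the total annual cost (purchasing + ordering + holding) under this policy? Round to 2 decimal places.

Annual ordering cost = (D/Q)·S = (31,430/1,082) × 384 = $11,154.45
Annual holding cost  = (Q/2)·H = (1,082/2) × 46.1 = $24,940.10
Purchase cost = D·C = 31,430 × 74 = $2,325,820.00
Total = $11,154.45 + $24,940.10 + $2,325,820.00 = $2,361,914.55

$2,361,914.55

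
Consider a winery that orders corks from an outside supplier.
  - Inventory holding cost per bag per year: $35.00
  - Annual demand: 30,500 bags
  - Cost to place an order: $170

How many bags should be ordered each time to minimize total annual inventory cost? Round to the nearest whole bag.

544 bags

Optimal lot size Q* = (2 × 30,500 × $170 / $35)^½ ≈ 544.32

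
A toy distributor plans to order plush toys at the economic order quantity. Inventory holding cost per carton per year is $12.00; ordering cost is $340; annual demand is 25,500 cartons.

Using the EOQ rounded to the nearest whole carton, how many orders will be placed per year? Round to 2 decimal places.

21.21 orders per year

Optimal lot size Q* = (2 × 25,500 × $340 / $12)^½ ≈ 1,202.08 → Q = 1,202
N = D/Q = 25,500/1,202 ≈ 21.215 orders/yr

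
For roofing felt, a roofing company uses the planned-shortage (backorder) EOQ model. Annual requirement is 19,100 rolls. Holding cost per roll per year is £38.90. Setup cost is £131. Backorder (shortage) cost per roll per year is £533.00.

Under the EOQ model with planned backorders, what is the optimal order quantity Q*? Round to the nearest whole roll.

372 rolls

Basic EOQ = √(2·19,100·131/38.9) = 358.668
Backorder adjustment √((H+b)/b) = √((38.9+533)/533) = 1.0358
Q* = 358.668 × 1.0358 ≈ 371.53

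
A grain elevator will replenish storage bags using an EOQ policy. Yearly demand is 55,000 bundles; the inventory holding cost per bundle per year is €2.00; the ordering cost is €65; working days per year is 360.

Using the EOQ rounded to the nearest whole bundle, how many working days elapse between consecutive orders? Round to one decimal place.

Optimal lot size Q* = (2 × 55,000 × €65 / €2)^½ ≈ 1,890.77 → Q = 1,891 bundles
Cycle time = (working days × Q)/D = (360 × 1,891) / 55,000 = 12.377 days

12.4 days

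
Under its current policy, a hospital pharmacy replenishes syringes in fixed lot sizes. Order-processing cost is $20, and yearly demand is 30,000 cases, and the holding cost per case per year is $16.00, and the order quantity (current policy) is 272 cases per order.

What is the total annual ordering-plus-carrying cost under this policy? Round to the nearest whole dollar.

Ordering: D/Q × S = 30,000/272 × $20 = $2,205.88
Holding:  Q/2 × H = 272/2 × $16 = $2,176.00
Total = $2,205.88 + $2,176.00 = $4,381.88

$4,382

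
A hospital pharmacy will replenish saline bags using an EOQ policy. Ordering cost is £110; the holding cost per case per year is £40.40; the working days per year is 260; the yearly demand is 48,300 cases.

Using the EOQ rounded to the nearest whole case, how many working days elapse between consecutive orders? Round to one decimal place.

2DS/H = 2·48,300·110/40.4 = 263,019.80
EOQ = √263,019.80 ≈ 512.85 → Q = 513 cases
Cycle time = (working days × Q)/D = (260 × 513) / 48,300 = 2.761 days

2.8 days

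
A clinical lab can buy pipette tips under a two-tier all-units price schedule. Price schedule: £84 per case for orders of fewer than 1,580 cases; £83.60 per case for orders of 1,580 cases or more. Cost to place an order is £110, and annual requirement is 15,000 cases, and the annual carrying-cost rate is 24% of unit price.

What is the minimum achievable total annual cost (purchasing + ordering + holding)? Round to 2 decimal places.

H₁ = 24%×£84 = £20.1600;  H₂ = 24%×£83.60 = £20.0640
EOQ₁ = √(2×15,000×110/20.1600) = 404.59  (< 1,580, feasible at tier 1)
EOQ₂ = √(2×15,000×110/20.0640) = 405.55  (< 1,580 → use Q = 1,580 at tier-2 price)
TC(tier 1 (EOQ₁), Q≈404.6) = £1,268,156.47
TC(tier 2, Q≈1,580.0) = £1,270,894.86
Minimum at tier 1 (EOQ₁): £1,268,156.47

£1,268,156.47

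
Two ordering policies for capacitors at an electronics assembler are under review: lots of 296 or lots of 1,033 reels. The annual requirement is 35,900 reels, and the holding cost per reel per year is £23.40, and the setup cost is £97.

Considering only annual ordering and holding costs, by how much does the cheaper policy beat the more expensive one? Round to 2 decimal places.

TC(Q) = (D/Q)S + (Q/2)H
TC(296) = (35,900/296)×97 + (296/2)×23.4 = £15,227.73
TC(1,033) = (35,900/1,033)×97 + (1,033/2)×23.4 = £15,457.16
|ΔTC| = |£15,227.73 − £15,457.16| = £229.43

£229.43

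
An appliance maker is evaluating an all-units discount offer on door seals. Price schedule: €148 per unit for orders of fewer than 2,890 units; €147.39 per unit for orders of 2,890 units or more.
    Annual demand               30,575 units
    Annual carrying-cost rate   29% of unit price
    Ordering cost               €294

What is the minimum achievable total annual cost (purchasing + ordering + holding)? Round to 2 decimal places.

H₁ = 29%×€148 = €42.9200;  H₂ = 29%×€147.39 = €42.7431
EOQ₁ = √(2×30,575×294/42.9200) = 647.21  (< 2,890, feasible at tier 1)
EOQ₂ = √(2×30,575×294/42.7431) = 648.54  (< 2,890 → use Q = 2,890 at tier-2 price)
TC(tier 1 (EOQ₁), Q≈647.2) = €4,552,878.05
TC(tier 2, Q≈2,890.0) = €4,571,323.43
Minimum at tier 1 (EOQ₁): €4,552,878.05

€4,552,878.05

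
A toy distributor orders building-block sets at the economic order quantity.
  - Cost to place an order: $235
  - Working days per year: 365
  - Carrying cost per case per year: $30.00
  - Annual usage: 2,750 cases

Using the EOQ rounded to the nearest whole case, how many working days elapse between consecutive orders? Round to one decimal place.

Q* = √(2·D·S / H) = √(2·2,750·235 / 30) = √43,083.3 ≈ 207.57 → Q = 208 cases
T = Q/D × 365 days = 208/2,750 × 365 = 27.607 days

27.6 days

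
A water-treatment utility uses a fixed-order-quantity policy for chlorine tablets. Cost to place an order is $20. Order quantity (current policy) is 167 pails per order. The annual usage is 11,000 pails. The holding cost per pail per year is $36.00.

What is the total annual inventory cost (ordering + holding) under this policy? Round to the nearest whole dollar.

Annual ordering cost = (D/Q)·S = (11,000/167) × 20 = $1,317.37
Annual holding cost  = (Q/2)·H = (167/2) × 36 = $3,006.00
Total = $1,317.37 + $3,006.00 = $4,323.37

$4,323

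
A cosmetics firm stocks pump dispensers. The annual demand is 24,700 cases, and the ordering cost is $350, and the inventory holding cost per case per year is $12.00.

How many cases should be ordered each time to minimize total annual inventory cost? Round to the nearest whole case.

1,200 cases

EOQ = √(2DS/H) = √(2 × 24,700 × 350 / 12)
    = √(1,440,833.33) ≈ 1,200.35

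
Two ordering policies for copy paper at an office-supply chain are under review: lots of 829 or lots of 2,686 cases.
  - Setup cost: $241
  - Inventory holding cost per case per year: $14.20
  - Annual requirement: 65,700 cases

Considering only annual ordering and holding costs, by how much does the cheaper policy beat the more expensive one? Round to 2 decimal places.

$20.16

Annual cost at Q: ordering D·S/Q plus holding Q·H/2.
TC(829) = (65,700/829)×241 + (829/2)×14.2 = $24,985.66
TC(2,686) = (65,700/2,686)×241 + (2,686/2)×14.2 = $24,965.50
Cheaper: Q = 2,686.  Difference = $20.16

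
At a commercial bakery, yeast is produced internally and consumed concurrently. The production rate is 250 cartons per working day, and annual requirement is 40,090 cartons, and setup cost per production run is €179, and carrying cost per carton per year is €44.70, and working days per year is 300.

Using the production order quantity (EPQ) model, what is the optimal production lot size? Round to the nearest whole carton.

Daily demand d = 40,090/300 = 133.633; p = 250; 1 − d/p = 0.46547
EPQ = √(2DS / (H(1 − d/p)))
    = √(2 × 40,090 × 179 / (44.7 × 0.46547)) ≈ 830.54

831 cartons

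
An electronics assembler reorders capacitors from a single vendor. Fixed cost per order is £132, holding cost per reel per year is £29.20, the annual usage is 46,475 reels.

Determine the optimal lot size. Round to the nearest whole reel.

648 reels

Q* = √(2·D·S / H) = √(2·46,475·132 / 29.2) = √420,184.9 ≈ 648.22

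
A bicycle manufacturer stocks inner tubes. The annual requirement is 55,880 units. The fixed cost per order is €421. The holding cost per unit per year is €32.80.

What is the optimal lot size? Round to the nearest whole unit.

1,198 units

2DS/H = 2·55,880·421/32.8 = 1,434,480.49
EOQ = √1,434,480.49 ≈ 1,197.70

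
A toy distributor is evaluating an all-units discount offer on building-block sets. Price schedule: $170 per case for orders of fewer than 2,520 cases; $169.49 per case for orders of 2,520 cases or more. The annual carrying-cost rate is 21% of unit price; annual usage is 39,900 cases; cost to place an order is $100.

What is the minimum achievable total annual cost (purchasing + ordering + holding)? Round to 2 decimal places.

$6,799,878.57

H₁ = 21%×$170 = $35.7000;  H₂ = 21%×$169.49 = $35.5929
EOQ₁ = √(2×39,900×100/35.7000) = 472.79  (< 2,520, feasible at tier 1)
EOQ₂ = √(2×39,900×100/35.5929) = 473.50  (< 2,520 → use Q = 2,520 at tier-2 price)
TC(tier 1 (EOQ₁), Q≈472.8) = $6,799,878.57
TC(tier 2, Q≈2,520.0) = $6,809,081.39
Minimum at tier 1 (EOQ₁): $6,799,878.57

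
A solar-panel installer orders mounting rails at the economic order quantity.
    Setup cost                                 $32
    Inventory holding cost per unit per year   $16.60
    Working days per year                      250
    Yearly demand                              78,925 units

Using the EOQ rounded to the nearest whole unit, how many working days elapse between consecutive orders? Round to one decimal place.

1.7 days

Q* = √(2·D·S / H) = √(2·78,925·32 / 16.6) = √304,289.2 ≈ 551.62 → Q = 552 units
Days between orders = 250 / (D/Q) = 250 / 142.980 ≈ 1.748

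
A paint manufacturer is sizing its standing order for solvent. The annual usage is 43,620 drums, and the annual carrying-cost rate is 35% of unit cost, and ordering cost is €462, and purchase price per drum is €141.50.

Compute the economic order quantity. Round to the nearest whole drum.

Carrying cost H = €141.5 × 35% = €49.5250/drum/yr
Q* = √(2·D·S / H) = √(2·43,620·462 / 49.525) = √813,829.0 ≈ 902.12

902 drums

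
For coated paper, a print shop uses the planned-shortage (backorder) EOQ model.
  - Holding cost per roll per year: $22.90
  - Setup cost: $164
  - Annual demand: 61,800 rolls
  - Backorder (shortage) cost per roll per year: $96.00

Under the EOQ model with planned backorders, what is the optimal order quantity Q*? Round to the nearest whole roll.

Q* = √(2DS/H) · √((H + b)/b)
   = √(2 × 61,800 × 164 / 22.9) · √((22.9 + 96) / 96)
   = 940.835 × 1.1129 ≈ 1,047.05

1,047 rolls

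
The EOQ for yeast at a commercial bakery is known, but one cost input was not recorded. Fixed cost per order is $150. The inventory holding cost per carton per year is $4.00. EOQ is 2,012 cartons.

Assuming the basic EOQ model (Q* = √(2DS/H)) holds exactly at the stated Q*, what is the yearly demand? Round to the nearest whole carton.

From Q* = √(2DS/H) ⇒ Q*² = 2DS/H.
D = Q²H / (2S) = 2,012² × 4 / (2 × 150) = 53,975.25

53,975 cartons per year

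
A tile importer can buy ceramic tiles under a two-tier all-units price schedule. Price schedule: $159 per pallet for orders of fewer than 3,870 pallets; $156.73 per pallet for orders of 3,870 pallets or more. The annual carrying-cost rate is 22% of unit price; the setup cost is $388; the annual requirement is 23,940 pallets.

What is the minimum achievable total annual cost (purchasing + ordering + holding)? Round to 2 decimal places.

$3,821,236.35

H₁ = 22%×$159 = $34.9800;  H₂ = 22%×$156.73 = $34.4806
EOQ₁ = √(2×23,940×388/34.9800) = 728.76  (< 3,870, feasible at tier 1)
EOQ₂ = √(2×23,940×388/34.4806) = 734.02  (< 3,870 → use Q = 3,870 at tier-2 price)
TC(tier 1 (EOQ₁), Q≈728.8) = $3,831,951.94
TC(tier 2, Q≈3,870.0) = $3,821,236.35
Minimum at tier 2: $3,821,236.35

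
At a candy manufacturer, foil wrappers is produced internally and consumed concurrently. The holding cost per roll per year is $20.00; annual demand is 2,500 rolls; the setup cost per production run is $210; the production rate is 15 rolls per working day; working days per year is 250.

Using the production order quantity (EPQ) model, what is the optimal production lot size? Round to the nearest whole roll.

Daily demand d = 2,500/250 = 10.000; p = 15; 1 − d/p = 0.33333
EPQ = √(2DS / (H(1 − d/p)))
    = √(2 × 2,500 × 210 / (20 × 0.33333)) ≈ 396.86

397 rolls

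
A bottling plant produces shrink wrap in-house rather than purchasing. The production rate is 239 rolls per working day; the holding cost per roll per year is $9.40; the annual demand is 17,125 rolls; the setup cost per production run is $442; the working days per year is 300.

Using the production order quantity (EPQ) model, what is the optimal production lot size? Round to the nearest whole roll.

d = 17,125/300 = 57.0833 rolls/day;  effective holding cost H(1 − d/p) = 9.4·(1 − 57.0833/239) = 7.15488
Q* = √(2DS / H_eff) = √(2·17,125·442 / 7.15488) ≈ 1,454.59

1,455 rolls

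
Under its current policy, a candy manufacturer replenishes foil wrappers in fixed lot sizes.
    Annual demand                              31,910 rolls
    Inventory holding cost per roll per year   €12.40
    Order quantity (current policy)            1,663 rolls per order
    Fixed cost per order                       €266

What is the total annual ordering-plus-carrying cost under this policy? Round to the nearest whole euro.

Annual ordering cost = (D/Q)·S = (31,910/1,663) × 266 = €5,104.06
Annual holding cost  = (Q/2)·H = (1,663/2) × 12.4 = €10,310.60
Total = €5,104.06 + €10,310.60 = €15,414.66

€15,415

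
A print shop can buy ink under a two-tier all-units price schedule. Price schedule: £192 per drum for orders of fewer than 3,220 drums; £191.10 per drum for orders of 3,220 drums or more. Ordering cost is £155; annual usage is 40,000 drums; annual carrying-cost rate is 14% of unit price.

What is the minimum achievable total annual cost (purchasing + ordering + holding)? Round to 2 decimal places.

H₁ = 14%×£192 = £26.8800;  H₂ = 14%×£191.10 = £26.7540
EOQ₁ = √(2×40,000×155/26.8800) = 679.20  (< 3,220, feasible at tier 1)
EOQ₂ = √(2×40,000×155/26.7540) = 680.80  (< 3,220 → use Q = 3,220 at tier-2 price)
TC(tier 1 (EOQ₁), Q≈679.2) = £7,698,256.83
TC(tier 2, Q≈3,220.0) = £7,688,999.41
Minimum at tier 2: £7,688,999.41

£7,688,999.41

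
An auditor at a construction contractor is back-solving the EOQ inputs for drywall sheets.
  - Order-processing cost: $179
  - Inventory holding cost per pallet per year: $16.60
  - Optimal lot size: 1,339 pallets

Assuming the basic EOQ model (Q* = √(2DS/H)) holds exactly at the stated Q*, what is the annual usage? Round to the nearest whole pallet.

EOQ relation: Q² = 2DS/H, so rearrange for the unknown.
D = Q²H / (2S) = 1,339² × 16.6 / (2 × 179) = 83,135.44

83,135 pallets per year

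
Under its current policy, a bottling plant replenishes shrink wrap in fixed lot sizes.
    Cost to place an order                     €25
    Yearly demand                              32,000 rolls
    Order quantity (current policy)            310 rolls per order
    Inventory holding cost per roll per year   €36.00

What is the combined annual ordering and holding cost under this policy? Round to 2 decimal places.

Orders/yr = 32,000/310 = 103.226; ordering cost = 103.226 × €25 = €2,580.65
Average inventory = 310/2 = 155; holding cost = 155 × €36 = €5,580.00
Total = €2,580.65 + €5,580.00 = €8,160.65

€8,160.65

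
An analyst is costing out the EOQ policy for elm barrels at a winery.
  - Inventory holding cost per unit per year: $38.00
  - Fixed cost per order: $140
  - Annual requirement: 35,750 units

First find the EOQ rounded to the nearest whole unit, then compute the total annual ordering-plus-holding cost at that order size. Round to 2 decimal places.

2DS/H = 2·35,750·140/38 = 263,421.05
EOQ = √263,421.05 ≈ 513.25 → Q = 513 units
Orders/yr = 35,750/513 = 69.688; ordering cost = 69.688 × $140 = $9,756.34
Average inventory = 513/2 = 256.5; holding cost = 256.5 × $38 = $9,747.00
Total = $9,756.34 + $9,747.00 = $19,503.34

$19,503.34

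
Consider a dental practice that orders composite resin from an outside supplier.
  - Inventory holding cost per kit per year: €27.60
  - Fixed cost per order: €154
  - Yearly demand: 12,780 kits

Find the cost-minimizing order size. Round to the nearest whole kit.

Optimal lot size Q* = (2 × 12,780 × €154 / €27.6)^½ ≈ 377.65

378 kits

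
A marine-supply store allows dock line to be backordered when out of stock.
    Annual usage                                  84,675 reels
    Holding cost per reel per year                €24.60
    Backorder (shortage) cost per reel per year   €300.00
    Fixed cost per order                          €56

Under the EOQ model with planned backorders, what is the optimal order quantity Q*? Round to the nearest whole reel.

646 reels

Q* = √(2DS/H) · √((H + b)/b)
   = √(2 × 84,675 × 56 / 24.6) · √((24.6 + 300) / 300)
   = 620.896 × 1.0402 ≈ 645.85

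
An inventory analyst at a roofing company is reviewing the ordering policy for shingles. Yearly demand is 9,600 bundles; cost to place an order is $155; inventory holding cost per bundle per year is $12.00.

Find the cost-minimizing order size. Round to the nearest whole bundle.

498 bundles

Optimal lot size Q* = (2 × 9,600 × $155 / $12)^½ ≈ 498.00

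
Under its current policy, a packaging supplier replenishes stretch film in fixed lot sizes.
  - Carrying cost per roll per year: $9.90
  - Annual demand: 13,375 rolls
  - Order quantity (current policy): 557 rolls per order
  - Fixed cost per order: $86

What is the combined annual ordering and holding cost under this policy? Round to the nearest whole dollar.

$4,822

Ordering: D/Q × S = 13,375/557 × $86 = $2,065.08
Holding:  Q/2 × H = 557/2 × $9.9 = $2,757.15
Total = $2,065.08 + $2,757.15 = $4,822.23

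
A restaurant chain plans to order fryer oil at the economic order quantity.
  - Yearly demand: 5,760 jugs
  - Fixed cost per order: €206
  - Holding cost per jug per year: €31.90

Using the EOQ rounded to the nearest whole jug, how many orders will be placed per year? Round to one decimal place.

21.1 orders per year

2DS/H = 2·5,760·206/31.9 = 74,392.48
EOQ = √74,392.48 ≈ 272.75 → Q = 273
N = D/Q = 5,760/273 ≈ 21.099 orders/yr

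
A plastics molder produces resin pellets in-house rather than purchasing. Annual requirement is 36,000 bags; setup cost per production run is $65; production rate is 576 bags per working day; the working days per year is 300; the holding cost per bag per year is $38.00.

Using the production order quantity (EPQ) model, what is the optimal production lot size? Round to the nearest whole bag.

d = 36,000/300 = 120.0000 bags/day;  effective holding cost H(1 − d/p) = 38·(1 − 120.0000/576) = 30.08333
Q* = √(2DS / H_eff) = √(2·36,000·65 / 30.08333) ≈ 394.42

394 bags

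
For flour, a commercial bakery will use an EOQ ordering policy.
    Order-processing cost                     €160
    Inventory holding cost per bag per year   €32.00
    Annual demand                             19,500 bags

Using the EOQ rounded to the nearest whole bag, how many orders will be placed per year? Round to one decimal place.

44.1 orders per year

Q* = √(2·D·S / H) = √(2·19,500·160 / 32) = √195,000.0 ≈ 441.59 → Q = 442
N = D/Q = 19,500/442 ≈ 44.118 orders/yr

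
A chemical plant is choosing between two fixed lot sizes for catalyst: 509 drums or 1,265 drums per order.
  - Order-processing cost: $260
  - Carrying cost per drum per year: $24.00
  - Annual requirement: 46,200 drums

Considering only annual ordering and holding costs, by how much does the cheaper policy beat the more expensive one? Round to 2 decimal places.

$5,031.56

Annual cost at Q: ordering D·S/Q plus holding Q·H/2.
TC(509) = (46,200/509)×260 + (509/2)×24 = $29,707.21
TC(1,265) = (46,200/1,265)×260 + (1,265/2)×24 = $24,675.65
|ΔTC| = |$29,707.21 − $24,675.65| = $5,031.56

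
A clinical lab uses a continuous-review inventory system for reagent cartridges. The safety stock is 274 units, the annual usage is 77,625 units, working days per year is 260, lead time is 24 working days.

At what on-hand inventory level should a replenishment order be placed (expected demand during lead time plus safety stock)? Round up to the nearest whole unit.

Daily demand d = 77,625 / 260 = 298.558 units/day
Demand during lead time = 298.558 × 24 = 7,165.38
Reorder point = 7,165.38 + 274 = 7,439.38 → round up

7,440 units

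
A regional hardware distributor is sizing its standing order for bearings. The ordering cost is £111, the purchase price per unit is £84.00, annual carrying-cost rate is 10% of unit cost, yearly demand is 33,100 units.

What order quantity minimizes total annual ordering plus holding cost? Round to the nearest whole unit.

Carrying cost H = £84 × 10% = £8.4000/unit/yr
Q* = √(2·D·S / H) = √(2·33,100·111 / 8.4) = √874,785.7 ≈ 935.30

935 units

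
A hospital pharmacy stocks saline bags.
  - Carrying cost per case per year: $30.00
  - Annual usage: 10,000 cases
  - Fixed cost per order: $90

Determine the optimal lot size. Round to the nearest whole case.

245 cases

EOQ = √(2DS/H) = √(2 × 10,000 × 90 / 30)
    = √(60,000.00) ≈ 244.95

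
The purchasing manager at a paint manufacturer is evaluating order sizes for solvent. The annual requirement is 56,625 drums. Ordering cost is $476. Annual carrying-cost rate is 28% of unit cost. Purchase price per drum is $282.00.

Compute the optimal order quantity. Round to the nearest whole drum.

826 drums

Carrying cost H = $282 × 28% = $78.9600/drum/yr
Optimal lot size Q* = (2 × 56,625 × $476 / $78.96)^½ ≈ 826.26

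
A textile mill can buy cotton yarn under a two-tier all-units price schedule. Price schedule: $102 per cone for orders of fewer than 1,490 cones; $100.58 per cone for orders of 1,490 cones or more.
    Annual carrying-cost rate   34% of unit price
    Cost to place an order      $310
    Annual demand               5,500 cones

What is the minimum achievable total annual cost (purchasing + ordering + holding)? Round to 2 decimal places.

H₁ = 34%×$102 = $34.6800;  H₂ = 34%×$100.58 = $34.1972
EOQ₁ = √(2×5,500×310/34.6800) = 313.57  (< 1,490, feasible at tier 1)
EOQ₂ = √(2×5,500×310/34.1972) = 315.78  (< 1,490 → use Q = 1,490 at tier-2 price)
TC(tier 1 (EOQ₁), Q≈313.6) = $571,874.69
TC(tier 2, Q≈1,490.0) = $579,811.21
Minimum at tier 1 (EOQ₁): $571,874.69

$571,874.69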